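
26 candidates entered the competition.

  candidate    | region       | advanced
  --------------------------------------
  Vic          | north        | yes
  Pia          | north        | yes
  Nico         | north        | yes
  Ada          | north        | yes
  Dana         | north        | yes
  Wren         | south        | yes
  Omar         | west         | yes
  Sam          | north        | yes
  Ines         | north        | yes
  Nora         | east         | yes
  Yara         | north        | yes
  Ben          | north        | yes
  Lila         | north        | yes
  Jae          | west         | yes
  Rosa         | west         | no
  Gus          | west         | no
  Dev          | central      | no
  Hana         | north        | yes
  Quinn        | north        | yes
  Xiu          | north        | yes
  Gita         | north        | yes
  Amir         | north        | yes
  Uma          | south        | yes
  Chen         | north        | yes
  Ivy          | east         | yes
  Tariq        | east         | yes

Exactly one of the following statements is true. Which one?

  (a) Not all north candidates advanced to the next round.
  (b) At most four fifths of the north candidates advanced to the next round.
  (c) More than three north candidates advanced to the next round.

|A| = 16, |A ∩ B| = 16, |A ∖ B| = 0.
(a) requires A ⊄ B (|A ∖ B| ≥ 1): false.
(b) requires |A ∩ B| / |A| ≤ 4/5: false.
(c) requires |A ∩ B| > 3: true.

(c)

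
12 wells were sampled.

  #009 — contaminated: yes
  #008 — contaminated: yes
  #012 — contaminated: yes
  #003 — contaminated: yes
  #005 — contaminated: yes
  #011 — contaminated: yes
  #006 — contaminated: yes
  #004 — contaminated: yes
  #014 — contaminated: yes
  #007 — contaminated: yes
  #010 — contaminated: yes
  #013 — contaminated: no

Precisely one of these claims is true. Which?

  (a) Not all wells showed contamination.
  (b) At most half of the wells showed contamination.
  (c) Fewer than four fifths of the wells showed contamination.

(a)

|A| = 12, |A ∩ B| = 11, |A ∖ B| = 1.
(a) requires A ⊄ B (|A ∖ B| ≥ 1): true.
(b) requires |A ∩ B| ≤ |A ∖ B|: false.
(c) requires |A ∩ B| / |A| < 4/5: false.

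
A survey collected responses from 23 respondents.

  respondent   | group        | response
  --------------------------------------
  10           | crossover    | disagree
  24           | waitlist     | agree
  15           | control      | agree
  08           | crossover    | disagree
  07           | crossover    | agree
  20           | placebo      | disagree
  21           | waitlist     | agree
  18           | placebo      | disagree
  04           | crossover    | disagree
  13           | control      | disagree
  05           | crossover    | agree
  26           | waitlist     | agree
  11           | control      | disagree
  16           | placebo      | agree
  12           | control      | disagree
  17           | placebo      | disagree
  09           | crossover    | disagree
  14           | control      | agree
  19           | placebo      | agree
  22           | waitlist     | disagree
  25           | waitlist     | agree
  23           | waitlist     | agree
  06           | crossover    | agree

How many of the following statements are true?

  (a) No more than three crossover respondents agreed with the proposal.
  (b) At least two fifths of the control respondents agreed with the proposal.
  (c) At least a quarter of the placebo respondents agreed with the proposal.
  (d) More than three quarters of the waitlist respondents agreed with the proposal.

(a) crossover: |A| = 7, |A ∩ B| = 3; needs |A ∩ B| ≤ 3 — true.
(b) control: |A| = 5, |A ∩ B| = 2; needs |A ∩ B| / |A| ≥ 2/5 — true.
(c) placebo: |A| = 5, |A ∩ B| = 2; needs |A ∩ B| / |A| ≥ 1/4 — true.
(d) waitlist: |A| = 6, |A ∩ B| = 5; needs |A ∩ B| / |A| > 3/4 — true.

4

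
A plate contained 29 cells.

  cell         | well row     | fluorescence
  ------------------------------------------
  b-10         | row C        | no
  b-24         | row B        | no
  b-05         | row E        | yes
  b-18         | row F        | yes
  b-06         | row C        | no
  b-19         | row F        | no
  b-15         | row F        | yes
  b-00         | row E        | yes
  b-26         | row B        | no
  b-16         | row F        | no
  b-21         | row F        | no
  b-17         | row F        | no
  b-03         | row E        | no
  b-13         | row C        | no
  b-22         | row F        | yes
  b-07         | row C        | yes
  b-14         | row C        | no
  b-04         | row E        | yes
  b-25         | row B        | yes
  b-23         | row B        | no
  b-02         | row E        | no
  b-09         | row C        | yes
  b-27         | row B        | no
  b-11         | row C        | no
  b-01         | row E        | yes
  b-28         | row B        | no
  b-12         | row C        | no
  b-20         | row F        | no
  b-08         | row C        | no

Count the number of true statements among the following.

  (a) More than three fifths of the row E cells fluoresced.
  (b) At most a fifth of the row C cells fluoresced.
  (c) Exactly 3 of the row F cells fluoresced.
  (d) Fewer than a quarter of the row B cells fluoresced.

3

(a) row E: |A| = 6, |A ∩ B| = 4; needs |A ∩ B| / |A| > 3/5 — true.
(b) row C: |A| = 9, |A ∩ B| = 2; needs |A ∩ B| / |A| ≤ 1/5 — false.
(c) row F: |A| = 8, |A ∩ B| = 3; needs |A ∩ B| = 3 — true.
(d) row B: |A| = 6, |A ∩ B| = 1; needs |A ∩ B| / |A| < 1/4 — true.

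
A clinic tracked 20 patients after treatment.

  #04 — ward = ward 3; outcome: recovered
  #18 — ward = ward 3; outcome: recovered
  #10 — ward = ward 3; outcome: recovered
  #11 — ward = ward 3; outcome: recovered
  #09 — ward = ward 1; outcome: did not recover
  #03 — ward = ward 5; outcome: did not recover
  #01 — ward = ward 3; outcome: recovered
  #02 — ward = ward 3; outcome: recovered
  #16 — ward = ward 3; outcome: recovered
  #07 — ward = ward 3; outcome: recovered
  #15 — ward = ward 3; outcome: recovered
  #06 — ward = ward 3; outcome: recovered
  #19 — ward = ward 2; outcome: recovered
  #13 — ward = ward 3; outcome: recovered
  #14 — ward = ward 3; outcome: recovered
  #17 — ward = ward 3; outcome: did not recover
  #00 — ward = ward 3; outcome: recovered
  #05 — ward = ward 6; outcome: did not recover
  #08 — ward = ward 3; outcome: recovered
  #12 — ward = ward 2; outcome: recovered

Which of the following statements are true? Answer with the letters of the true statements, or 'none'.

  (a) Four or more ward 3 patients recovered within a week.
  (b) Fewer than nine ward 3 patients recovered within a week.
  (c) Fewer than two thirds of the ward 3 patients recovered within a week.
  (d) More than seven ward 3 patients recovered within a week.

|A| = 15, |A ∩ B| = 14, |A ∖ B| = 1.
(a) |A ∩ B| ≥ 4: holds.
(b) |A ∩ B| < 9: fails.
(c) |A ∩ B| / |A| < 2/3: fails.
(d) |A ∩ B| > 7: holds.

(a), (d)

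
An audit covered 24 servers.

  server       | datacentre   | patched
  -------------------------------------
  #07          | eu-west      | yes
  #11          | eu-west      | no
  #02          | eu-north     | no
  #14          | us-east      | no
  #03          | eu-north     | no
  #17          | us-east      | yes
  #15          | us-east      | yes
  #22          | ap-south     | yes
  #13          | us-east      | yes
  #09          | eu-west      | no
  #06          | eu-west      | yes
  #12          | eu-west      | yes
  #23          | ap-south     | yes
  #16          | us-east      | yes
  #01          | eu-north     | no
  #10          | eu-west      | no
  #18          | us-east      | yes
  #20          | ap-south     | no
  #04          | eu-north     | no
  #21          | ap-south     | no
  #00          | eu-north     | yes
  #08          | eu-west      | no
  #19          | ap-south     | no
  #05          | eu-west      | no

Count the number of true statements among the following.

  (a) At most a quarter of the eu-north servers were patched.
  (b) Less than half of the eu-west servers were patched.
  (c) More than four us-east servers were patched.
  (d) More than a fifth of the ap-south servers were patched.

(a) eu-north: |A| = 5, |A ∩ B| = 1; needs |A ∩ B| / |A| ≤ 1/4 — true.
(b) eu-west: |A| = 8, |A ∩ B| = 3; needs |A ∩ B| < |A ∖ B| — true.
(c) us-east: |A| = 6, |A ∩ B| = 5; needs |A ∩ B| > 4 — true.
(d) ap-south: |A| = 5, |A ∩ B| = 2; needs |A ∩ B| / |A| > 1/5 — true.

4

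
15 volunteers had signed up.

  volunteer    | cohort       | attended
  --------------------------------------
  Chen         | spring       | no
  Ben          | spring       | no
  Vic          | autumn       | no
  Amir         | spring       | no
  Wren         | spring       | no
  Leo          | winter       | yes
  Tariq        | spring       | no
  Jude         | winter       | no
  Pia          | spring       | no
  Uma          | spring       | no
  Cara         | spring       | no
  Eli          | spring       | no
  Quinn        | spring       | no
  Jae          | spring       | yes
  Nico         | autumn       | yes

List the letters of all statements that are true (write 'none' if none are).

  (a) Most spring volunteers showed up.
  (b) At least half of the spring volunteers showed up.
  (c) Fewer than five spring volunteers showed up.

(c)

|A| = 11, |A ∩ B| = 1, |A ∖ B| = 10.
(a) |A ∩ B| > |A ∖ B|: fails.
(b) |A ∩ B| ≥ |A ∖ B|: fails.
(c) |A ∩ B| < 5: holds.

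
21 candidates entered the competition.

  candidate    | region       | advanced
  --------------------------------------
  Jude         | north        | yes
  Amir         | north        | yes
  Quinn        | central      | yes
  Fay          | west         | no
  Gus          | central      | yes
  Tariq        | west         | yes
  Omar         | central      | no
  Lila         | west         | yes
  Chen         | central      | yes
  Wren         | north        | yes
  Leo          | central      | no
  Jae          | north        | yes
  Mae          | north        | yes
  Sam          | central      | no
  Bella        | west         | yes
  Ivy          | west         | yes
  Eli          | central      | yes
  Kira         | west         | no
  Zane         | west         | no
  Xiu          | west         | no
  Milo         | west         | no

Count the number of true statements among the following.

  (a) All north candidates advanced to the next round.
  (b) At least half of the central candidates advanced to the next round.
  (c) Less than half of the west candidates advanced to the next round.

(a) north: |A| = 5, |A ∩ B| = 5; needs A ⊆ B, i.e. every element of A is in B (|A ∖ B| = 0) — true.
(b) central: |A| = 7, |A ∩ B| = 4; needs |A ∩ B| ≥ |A ∖ B| — true.
(c) west: |A| = 9, |A ∩ B| = 4; needs |A ∩ B| < |A ∖ B| — true.

3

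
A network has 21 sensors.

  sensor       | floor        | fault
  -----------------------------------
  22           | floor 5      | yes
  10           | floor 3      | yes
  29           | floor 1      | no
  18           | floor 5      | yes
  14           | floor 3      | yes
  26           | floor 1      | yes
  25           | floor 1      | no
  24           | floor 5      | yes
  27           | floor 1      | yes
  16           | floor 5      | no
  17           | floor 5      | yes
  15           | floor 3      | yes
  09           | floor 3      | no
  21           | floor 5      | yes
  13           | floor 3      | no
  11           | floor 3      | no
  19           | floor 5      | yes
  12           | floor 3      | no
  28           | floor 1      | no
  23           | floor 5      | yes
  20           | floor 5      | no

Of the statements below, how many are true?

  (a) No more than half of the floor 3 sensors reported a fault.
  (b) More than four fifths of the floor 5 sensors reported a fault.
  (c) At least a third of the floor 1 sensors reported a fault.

2

(a) floor 3: |A| = 7, |A ∩ B| = 3; needs |A ∩ B| ≤ |A ∖ B| — true.
(b) floor 5: |A| = 9, |A ∩ B| = 7; needs |A ∩ B| / |A| > 4/5 — false.
(c) floor 1: |A| = 5, |A ∩ B| = 2; needs |A ∩ B| / |A| ≥ 1/3 — true.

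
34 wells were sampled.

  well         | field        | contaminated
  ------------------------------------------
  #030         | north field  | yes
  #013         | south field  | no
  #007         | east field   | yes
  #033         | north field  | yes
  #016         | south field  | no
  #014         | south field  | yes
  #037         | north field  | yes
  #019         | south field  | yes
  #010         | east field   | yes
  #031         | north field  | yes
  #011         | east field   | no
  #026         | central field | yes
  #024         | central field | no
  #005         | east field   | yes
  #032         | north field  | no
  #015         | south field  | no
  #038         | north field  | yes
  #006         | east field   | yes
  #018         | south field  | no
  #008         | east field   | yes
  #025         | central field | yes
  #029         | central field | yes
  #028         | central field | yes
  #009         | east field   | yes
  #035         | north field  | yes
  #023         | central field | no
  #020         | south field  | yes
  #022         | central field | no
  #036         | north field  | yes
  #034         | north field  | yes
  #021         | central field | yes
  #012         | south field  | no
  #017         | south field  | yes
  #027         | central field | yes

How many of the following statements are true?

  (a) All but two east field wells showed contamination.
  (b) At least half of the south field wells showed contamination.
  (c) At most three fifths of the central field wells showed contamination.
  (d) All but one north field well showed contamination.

1

(a) east field: |A| = 7, |A ∩ B| = 6; needs |A ∖ B| = 2 — false.
(b) south field: |A| = 9, |A ∩ B| = 4; needs |A ∩ B| ≥ |A ∖ B| — false.
(c) central field: |A| = 9, |A ∩ B| = 6; needs |A ∩ B| / |A| ≤ 3/5 — false.
(d) north field: |A| = 9, |A ∩ B| = 8; needs |A ∖ B| = 1 — true.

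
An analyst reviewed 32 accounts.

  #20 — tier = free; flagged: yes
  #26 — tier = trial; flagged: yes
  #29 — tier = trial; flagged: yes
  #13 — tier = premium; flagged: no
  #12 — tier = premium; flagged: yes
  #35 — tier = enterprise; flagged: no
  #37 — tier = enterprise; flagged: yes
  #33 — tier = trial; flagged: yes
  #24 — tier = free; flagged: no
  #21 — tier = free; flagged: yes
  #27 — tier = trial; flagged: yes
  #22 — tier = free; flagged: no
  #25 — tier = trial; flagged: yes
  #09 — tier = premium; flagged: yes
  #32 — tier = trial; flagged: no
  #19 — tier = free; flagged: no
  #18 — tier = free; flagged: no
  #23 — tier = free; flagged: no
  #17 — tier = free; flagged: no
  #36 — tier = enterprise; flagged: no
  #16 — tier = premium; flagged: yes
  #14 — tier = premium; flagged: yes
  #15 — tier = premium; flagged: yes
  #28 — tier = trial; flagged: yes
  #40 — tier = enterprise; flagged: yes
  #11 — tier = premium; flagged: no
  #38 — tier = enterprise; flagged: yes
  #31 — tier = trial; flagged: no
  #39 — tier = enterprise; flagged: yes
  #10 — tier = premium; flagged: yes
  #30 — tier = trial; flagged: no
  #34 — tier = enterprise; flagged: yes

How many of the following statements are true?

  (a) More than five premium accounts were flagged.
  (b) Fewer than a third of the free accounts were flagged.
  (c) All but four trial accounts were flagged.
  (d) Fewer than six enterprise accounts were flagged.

3

(a) premium: |A| = 8, |A ∩ B| = 6; needs |A ∩ B| > 5 — true.
(b) free: |A| = 8, |A ∩ B| = 2; needs |A ∩ B| / |A| < 1/3 — true.
(c) trial: |A| = 9, |A ∩ B| = 6; needs |A ∖ B| = 4 — false.
(d) enterprise: |A| = 7, |A ∩ B| = 5; needs |A ∩ B| < 6 — true.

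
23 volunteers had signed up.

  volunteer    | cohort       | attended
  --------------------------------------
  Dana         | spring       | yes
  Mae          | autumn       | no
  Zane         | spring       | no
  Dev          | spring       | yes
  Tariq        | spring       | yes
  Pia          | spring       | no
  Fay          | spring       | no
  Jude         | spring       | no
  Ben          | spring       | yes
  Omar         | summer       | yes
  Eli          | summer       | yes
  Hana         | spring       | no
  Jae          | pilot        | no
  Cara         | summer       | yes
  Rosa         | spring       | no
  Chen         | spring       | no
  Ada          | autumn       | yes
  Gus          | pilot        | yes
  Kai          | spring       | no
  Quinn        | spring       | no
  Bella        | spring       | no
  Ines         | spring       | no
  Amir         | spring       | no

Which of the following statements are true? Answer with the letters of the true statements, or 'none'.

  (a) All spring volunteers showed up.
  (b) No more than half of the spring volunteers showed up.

(b)

|A| = 16, |A ∩ B| = 4, |A ∖ B| = 12.
(a) A ⊆ B, i.e. every element of A is in B (|A ∖ B| = 0): fails.
(b) |A ∩ B| ≤ |A ∖ B|: holds.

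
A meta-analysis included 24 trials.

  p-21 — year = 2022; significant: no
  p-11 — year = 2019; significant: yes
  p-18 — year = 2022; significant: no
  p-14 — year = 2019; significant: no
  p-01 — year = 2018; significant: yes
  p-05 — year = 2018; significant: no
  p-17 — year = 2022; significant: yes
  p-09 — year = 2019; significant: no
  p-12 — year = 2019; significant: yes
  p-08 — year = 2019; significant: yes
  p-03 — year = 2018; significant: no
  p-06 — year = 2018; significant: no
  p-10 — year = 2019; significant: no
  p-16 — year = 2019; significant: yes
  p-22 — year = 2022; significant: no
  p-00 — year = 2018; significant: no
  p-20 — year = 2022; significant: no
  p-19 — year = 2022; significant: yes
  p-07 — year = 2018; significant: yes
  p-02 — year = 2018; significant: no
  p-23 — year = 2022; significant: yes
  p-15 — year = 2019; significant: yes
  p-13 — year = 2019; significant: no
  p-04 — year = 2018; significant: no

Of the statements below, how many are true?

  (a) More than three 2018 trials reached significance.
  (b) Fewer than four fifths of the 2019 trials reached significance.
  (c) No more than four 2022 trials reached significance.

2

(a) 2018: |A| = 8, |A ∩ B| = 2; needs |A ∩ B| > 3 — false.
(b) 2019: |A| = 9, |A ∩ B| = 5; needs |A ∩ B| / |A| < 4/5 — true.
(c) 2022: |A| = 7, |A ∩ B| = 3; needs |A ∩ B| ≤ 4 — true.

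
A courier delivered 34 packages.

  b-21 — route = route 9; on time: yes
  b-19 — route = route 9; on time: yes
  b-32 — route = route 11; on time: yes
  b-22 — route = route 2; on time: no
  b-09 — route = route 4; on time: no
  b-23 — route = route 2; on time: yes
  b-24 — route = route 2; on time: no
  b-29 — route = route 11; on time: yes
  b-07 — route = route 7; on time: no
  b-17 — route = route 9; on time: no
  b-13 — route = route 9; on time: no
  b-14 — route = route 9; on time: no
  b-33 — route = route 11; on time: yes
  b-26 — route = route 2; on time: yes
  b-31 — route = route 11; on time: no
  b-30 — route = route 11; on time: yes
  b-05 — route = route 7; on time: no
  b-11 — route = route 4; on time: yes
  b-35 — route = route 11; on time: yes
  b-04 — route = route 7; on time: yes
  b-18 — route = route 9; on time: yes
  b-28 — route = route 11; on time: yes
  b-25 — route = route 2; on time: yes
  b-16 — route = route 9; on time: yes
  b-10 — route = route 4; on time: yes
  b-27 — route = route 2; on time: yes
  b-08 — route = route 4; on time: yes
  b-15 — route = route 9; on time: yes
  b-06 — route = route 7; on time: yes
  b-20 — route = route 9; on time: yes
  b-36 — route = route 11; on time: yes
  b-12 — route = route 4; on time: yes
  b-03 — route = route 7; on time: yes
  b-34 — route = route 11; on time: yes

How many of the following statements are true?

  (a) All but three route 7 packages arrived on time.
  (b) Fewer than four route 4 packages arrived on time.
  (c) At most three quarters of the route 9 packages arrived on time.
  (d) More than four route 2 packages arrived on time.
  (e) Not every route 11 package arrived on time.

2

(a) route 7: |A| = 5, |A ∩ B| = 3; needs |A ∖ B| = 3 — false.
(b) route 4: |A| = 5, |A ∩ B| = 4; needs |A ∩ B| < 4 — false.
(c) route 9: |A| = 9, |A ∩ B| = 6; needs |A ∩ B| / |A| ≤ 3/4 — true.
(d) route 2: |A| = 6, |A ∩ B| = 4; needs |A ∩ B| > 4 — false.
(e) route 11: |A| = 9, |A ∩ B| = 8; needs A ⊄ B (|A ∖ B| ≥ 1) — true.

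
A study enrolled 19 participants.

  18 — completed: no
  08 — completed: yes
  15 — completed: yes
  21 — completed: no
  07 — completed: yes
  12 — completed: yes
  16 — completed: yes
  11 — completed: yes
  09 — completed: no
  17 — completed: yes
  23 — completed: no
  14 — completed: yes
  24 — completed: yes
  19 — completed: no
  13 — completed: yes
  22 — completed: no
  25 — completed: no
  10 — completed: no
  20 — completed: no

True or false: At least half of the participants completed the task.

The determiner here denotes the relation: |A ∩ B| ≥ |A ∖ B|.
|A| = 19, |A ∩ B| = 10, |A ∖ B| = 9.
10 > 9, so the statement is true.

True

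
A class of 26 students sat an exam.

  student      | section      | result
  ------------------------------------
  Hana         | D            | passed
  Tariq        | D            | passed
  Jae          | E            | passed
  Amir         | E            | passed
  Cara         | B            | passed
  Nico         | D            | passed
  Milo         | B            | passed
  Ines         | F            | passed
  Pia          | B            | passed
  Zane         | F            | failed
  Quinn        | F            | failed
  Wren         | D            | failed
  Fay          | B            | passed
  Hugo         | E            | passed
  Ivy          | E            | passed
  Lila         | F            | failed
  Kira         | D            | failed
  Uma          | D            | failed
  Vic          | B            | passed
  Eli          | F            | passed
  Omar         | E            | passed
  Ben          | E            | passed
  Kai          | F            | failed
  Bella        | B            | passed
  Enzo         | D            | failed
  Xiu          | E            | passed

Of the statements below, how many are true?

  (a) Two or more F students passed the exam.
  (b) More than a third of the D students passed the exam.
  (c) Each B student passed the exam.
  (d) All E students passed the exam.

4

(a) F: |A| = 6, |A ∩ B| = 2; needs |A ∩ B| ≥ 2 — true.
(b) D: |A| = 7, |A ∩ B| = 3; needs |A ∩ B| / |A| > 1/3 — true.
(c) B: |A| = 6, |A ∩ B| = 6; needs A ⊆ B, i.e. every element of A is in B (|A ∖ B| = 0) — true.
(d) E: |A| = 7, |A ∩ B| = 7; needs A ⊆ B, i.e. every element of A is in B (|A ∖ B| = 0) — true.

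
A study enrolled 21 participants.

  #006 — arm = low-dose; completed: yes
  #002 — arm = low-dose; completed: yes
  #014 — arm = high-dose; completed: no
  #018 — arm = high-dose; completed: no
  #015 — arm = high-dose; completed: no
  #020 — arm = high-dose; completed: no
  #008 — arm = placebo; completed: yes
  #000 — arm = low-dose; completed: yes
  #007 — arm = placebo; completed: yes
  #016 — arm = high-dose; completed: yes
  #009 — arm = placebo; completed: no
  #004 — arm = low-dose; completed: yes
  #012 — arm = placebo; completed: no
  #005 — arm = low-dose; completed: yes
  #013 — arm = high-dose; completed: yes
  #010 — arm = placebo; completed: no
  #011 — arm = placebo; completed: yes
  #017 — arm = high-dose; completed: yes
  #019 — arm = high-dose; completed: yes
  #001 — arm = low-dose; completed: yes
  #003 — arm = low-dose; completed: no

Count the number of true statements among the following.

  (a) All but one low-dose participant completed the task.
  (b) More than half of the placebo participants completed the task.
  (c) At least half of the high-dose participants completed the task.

(a) low-dose: |A| = 7, |A ∩ B| = 6; needs |A ∖ B| = 1 — true.
(b) placebo: |A| = 6, |A ∩ B| = 3; needs |A ∩ B| > |A ∖ B| — false.
(c) high-dose: |A| = 8, |A ∩ B| = 4; needs |A ∩ B| ≥ |A ∖ B| — true.

2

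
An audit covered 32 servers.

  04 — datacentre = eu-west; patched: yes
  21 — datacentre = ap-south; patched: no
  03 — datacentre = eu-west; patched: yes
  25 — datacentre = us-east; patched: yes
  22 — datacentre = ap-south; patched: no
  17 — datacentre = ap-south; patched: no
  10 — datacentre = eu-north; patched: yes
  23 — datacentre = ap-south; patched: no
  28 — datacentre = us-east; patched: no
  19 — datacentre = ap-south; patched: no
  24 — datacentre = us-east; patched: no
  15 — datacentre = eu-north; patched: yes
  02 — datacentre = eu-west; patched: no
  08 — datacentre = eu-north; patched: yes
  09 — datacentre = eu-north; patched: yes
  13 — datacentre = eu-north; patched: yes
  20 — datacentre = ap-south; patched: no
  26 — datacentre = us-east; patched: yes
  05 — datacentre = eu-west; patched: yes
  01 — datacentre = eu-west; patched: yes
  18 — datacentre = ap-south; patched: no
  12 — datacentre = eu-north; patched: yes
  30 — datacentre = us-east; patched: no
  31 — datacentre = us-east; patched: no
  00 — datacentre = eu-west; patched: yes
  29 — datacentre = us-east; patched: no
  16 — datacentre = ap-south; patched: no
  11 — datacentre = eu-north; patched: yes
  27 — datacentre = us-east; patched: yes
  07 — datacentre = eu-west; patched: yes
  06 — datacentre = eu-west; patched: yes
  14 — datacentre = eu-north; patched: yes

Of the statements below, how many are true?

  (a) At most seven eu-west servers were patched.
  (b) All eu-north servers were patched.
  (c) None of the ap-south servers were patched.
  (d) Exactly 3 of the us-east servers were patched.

4

(a) eu-west: |A| = 8, |A ∩ B| = 7; needs |A ∩ B| ≤ 7 — true.
(b) eu-north: |A| = 8, |A ∩ B| = 8; needs A ⊆ B, i.e. every element of A is in B (|A ∖ B| = 0) — true.
(c) ap-south: |A| = 8, |A ∩ B| = 0; needs A ∩ B = ∅ (|A ∩ B| = 0) — true.
(d) us-east: |A| = 8, |A ∩ B| = 3; needs |A ∩ B| = 3 — true.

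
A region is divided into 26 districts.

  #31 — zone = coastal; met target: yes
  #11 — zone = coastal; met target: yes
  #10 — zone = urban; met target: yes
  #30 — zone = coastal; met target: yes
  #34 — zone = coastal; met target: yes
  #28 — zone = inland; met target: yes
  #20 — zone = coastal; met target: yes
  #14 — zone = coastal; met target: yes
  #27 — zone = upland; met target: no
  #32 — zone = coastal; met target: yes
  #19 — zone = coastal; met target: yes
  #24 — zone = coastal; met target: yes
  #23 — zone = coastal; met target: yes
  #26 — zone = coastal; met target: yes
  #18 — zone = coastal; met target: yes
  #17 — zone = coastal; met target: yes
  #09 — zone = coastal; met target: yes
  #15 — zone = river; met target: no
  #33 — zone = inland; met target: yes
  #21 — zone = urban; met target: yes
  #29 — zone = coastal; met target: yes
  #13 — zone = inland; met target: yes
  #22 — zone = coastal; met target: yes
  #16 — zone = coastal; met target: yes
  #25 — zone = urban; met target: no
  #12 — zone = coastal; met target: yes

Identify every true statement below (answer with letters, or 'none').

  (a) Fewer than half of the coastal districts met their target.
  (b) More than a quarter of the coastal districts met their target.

(b)

|A| = 18, |A ∩ B| = 18, |A ∖ B| = 0.
(a) |A ∩ B| < |A ∖ B|: fails.
(b) |A ∩ B| / |A| > 1/4: holds.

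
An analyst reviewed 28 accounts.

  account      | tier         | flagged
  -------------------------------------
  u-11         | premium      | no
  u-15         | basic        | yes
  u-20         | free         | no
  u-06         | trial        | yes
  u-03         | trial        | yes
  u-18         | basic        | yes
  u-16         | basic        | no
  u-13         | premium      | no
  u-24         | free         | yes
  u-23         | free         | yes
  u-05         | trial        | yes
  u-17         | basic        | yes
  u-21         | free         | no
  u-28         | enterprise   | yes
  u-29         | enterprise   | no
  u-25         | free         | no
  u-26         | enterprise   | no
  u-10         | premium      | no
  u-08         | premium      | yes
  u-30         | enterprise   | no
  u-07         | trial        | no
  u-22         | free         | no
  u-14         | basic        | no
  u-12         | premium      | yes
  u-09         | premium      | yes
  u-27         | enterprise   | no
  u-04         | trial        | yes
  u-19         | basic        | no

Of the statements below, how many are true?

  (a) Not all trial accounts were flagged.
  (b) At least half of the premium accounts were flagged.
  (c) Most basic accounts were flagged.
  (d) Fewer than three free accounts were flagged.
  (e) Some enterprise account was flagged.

4

(a) trial: |A| = 5, |A ∩ B| = 4; needs A ⊄ B (|A ∖ B| ≥ 1) — true.
(b) premium: |A| = 6, |A ∩ B| = 3; needs |A ∩ B| ≥ |A ∖ B| — true.
(c) basic: |A| = 6, |A ∩ B| = 3; needs |A ∩ B| > |A ∖ B| — false.
(d) free: |A| = 6, |A ∩ B| = 2; needs |A ∩ B| < 3 — true.
(e) enterprise: |A| = 5, |A ∩ B| = 1; needs A ∩ B ≠ ∅ (|A ∩ B| ≥ 1) — true.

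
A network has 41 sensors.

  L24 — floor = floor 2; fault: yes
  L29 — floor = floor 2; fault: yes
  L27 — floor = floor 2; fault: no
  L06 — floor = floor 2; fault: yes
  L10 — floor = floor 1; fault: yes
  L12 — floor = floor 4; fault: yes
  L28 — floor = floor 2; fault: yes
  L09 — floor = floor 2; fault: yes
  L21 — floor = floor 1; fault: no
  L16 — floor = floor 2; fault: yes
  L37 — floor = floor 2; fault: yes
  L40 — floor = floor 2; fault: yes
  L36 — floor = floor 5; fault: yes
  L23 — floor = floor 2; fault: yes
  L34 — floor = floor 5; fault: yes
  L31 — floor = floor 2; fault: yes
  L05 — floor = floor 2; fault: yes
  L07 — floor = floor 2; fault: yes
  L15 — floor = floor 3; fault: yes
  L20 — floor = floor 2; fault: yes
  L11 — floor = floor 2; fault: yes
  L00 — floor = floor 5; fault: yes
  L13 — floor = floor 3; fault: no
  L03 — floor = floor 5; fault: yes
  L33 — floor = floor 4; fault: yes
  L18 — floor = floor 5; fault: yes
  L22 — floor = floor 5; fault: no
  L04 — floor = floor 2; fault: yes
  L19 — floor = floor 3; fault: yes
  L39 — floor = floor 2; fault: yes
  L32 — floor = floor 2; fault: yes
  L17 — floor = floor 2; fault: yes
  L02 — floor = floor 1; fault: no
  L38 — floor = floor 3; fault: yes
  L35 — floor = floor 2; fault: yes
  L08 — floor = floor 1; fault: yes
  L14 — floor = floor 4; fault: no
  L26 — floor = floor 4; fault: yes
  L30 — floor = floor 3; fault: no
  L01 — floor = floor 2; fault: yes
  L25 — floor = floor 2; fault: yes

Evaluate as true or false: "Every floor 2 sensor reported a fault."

'Every floor 2 sensor reported a fault' holds iff A ⊆ B, i.e. every element of A is in B (|A ∖ B| = 0).
|A| = 22, |A ∩ B| = 21, |A ∖ B| = 1.
So the statement is false.

False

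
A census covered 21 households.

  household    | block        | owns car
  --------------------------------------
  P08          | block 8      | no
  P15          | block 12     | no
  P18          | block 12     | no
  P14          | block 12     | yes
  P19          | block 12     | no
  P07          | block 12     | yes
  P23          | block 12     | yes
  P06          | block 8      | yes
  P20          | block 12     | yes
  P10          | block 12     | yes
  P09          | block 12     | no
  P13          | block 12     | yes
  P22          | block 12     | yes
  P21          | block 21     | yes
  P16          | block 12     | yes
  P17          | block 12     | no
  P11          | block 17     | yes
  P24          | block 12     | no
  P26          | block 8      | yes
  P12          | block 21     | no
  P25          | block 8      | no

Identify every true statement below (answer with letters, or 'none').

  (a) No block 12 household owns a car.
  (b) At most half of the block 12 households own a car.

none

|A| = 14, |A ∩ B| = 8, |A ∖ B| = 6.
(a) A ∩ B = ∅ (|A ∩ B| = 0): fails.
(b) |A ∩ B| ≤ |A ∖ B|: fails.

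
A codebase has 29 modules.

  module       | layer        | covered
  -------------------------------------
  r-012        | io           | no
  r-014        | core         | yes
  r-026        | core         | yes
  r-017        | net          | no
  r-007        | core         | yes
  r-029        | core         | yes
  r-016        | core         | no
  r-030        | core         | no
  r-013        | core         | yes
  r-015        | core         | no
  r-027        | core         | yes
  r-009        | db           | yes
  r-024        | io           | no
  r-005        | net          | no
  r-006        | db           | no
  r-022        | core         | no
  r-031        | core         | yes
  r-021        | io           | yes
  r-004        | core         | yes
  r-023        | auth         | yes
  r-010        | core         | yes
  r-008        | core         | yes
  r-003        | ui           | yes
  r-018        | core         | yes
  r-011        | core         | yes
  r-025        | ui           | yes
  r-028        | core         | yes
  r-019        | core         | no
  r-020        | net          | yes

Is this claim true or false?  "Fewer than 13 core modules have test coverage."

Truth condition: |A ∩ B| < 13.
|A| = 18, |A ∩ B| = 13, |A ∖ B| = 5.
|A ∩ B| = 13, so the statement is false.

False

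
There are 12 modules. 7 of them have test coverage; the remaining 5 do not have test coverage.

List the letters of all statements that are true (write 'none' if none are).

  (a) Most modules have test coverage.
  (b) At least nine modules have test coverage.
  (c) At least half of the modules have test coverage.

(a), (c)

|A| = 12, |A ∩ B| = 7, |A ∖ B| = 5.
(a) |A ∩ B| > |A ∖ B|: holds.
(b) |A ∩ B| ≥ 9: fails.
(c) |A ∩ B| ≥ |A ∖ B|: holds.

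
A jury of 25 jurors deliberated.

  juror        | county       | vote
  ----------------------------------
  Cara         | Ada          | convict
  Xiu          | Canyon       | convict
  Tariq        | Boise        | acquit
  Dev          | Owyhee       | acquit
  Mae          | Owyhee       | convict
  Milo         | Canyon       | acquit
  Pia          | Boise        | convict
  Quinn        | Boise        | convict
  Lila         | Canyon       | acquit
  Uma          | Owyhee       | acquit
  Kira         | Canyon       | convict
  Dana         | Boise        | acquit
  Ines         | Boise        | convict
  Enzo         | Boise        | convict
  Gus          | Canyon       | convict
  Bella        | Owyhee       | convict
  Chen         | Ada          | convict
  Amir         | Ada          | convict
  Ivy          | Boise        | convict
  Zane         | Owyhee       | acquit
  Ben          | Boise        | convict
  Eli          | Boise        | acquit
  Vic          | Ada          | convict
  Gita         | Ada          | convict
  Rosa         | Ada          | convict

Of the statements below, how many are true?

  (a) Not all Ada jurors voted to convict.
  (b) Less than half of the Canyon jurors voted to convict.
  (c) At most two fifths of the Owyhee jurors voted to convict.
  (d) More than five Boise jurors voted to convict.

2

(a) Ada: |A| = 6, |A ∩ B| = 6; needs A ⊄ B (|A ∖ B| ≥ 1) — false.
(b) Canyon: |A| = 5, |A ∩ B| = 3; needs |A ∩ B| < |A ∖ B| — false.
(c) Owyhee: |A| = 5, |A ∩ B| = 2; needs |A ∩ B| / |A| ≤ 2/5 — true.
(d) Boise: |A| = 9, |A ∩ B| = 6; needs |A ∩ B| > 5 — true.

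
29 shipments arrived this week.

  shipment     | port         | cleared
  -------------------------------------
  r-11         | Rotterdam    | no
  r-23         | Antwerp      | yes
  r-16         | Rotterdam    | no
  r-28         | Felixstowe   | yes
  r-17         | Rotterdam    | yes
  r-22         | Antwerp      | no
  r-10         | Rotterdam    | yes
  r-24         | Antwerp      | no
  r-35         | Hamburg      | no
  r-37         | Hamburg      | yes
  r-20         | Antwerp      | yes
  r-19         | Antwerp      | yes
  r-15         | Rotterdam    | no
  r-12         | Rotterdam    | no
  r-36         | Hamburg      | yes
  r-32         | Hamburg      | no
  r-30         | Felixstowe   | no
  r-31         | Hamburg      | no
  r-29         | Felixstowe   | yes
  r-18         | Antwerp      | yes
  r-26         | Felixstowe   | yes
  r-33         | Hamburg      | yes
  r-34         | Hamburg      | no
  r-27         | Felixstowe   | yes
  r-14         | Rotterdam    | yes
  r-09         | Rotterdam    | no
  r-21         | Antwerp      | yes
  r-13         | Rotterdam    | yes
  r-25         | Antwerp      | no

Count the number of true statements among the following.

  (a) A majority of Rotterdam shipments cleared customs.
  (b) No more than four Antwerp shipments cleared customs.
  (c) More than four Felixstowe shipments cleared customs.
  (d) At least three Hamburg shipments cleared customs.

(a) Rotterdam: |A| = 9, |A ∩ B| = 4; needs |A ∩ B| > |A ∖ B| — false.
(b) Antwerp: |A| = 8, |A ∩ B| = 5; needs |A ∩ B| ≤ 4 — false.
(c) Felixstowe: |A| = 5, |A ∩ B| = 4; needs |A ∩ B| > 4 — false.
(d) Hamburg: |A| = 7, |A ∩ B| = 3; needs |A ∩ B| ≥ 3 — true.

1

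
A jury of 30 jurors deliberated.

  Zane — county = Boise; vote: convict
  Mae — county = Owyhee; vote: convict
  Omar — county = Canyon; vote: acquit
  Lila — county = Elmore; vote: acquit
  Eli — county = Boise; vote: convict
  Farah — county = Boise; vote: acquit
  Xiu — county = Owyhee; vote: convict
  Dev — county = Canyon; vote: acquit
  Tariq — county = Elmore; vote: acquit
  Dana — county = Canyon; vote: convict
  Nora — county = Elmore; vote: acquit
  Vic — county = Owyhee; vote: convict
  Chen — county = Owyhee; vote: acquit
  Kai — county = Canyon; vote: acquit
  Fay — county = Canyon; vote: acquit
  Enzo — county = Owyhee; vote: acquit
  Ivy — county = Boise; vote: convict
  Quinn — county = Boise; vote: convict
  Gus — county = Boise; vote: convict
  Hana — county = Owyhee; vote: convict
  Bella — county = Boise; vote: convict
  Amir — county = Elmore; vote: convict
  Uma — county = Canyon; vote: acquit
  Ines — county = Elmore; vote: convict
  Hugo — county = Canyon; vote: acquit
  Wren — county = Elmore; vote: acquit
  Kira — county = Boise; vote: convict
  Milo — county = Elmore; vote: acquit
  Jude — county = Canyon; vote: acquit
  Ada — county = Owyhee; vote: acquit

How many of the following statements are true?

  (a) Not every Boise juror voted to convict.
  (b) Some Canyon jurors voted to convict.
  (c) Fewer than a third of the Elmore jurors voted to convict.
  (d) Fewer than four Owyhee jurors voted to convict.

(a) Boise: |A| = 8, |A ∩ B| = 7; needs A ⊄ B (|A ∖ B| ≥ 1) — true.
(b) Canyon: |A| = 8, |A ∩ B| = 1; needs A ∩ B ≠ ∅ (|A ∩ B| ≥ 1) — true.
(c) Elmore: |A| = 7, |A ∩ B| = 2; needs |A ∩ B| / |A| < 1/3 — true.
(d) Owyhee: |A| = 7, |A ∩ B| = 4; needs |A ∩ B| < 4 — false.

3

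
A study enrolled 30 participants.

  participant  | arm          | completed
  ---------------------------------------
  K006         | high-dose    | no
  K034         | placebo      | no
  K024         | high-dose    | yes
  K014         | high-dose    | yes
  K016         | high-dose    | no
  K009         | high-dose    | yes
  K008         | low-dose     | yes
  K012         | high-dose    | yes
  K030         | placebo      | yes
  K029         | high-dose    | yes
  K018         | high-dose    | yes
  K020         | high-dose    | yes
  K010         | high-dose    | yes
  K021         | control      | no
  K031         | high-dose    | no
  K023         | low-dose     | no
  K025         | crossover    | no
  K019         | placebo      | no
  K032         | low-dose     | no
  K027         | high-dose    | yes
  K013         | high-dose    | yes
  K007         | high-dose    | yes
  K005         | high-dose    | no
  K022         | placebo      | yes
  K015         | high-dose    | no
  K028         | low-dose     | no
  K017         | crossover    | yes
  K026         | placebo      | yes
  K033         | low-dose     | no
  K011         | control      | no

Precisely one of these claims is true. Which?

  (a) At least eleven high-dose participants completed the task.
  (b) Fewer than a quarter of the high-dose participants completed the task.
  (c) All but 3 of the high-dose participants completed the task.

|A| = 16, |A ∩ B| = 11, |A ∖ B| = 5.
(a) requires |A ∩ B| ≥ 11: true.
(b) requires |A ∩ B| / |A| < 1/4: false.
(c) requires |A ∖ B| = 3: false.

(a)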